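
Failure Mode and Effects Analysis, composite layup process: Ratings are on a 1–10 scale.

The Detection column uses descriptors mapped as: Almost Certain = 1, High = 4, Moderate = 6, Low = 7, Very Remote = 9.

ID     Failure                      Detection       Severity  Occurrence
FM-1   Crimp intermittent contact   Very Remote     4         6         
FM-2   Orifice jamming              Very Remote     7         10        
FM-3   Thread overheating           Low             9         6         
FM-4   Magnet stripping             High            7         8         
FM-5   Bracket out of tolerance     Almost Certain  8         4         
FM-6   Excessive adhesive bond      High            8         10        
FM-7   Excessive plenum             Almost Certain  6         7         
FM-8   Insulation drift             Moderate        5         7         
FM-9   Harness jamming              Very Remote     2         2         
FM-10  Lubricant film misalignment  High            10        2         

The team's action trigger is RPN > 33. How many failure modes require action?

RPN = Severity × Occurrence × Detection:
  FM-1: 4 × 6 × 9 = 216
  FM-2: 7 × 10 × 9 = 630
  FM-3: 9 × 6 × 7 = 378
  FM-4: 7 × 8 × 4 = 224
  FM-5: 8 × 4 × 1 = 32
  FM-6: 8 × 10 × 4 = 320
  FM-7: 6 × 7 × 1 = 42
  FM-8: 5 × 7 × 6 = 210
  FM-9: 2 × 2 × 9 = 36
  FM-10: 10 × 2 × 4 = 80
Modes with RPN > 33: FM-1 (216), FM-2 (630), FM-3 (378), FM-4 (224), FM-6 (320), FM-7 (42), FM-8 (210), FM-9 (36), FM-10 (80) → 9.

9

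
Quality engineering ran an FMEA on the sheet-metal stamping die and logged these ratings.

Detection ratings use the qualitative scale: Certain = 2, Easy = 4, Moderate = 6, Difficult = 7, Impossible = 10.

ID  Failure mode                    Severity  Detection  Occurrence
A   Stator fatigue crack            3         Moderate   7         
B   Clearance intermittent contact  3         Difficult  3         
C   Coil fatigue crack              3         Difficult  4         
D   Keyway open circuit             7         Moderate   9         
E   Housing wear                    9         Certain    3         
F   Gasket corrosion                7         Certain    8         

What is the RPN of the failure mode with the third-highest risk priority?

RPN = Severity × Occurrence × Detection:
  A: 3 × 7 × 6 = 126
  B: 3 × 3 × 7 = 63
  C: 3 × 4 × 7 = 84
  D: 7 × 9 × 6 = 378
  E: 9 × 3 × 2 = 54
  F: 7 × 8 × 2 = 112
Sorted descending: 378, 126, 112, 84, 63, 54.
The third-highest RPN is 112 (F).

112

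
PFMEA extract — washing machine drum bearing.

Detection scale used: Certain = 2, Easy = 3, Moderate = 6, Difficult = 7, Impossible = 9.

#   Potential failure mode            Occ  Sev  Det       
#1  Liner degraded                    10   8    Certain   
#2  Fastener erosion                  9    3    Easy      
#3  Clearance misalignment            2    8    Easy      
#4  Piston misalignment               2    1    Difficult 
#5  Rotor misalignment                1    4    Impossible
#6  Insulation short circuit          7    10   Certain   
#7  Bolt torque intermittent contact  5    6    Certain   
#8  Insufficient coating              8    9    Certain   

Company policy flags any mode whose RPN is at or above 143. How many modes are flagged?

RPN = Severity × Occurrence × Detection:
  #1: 8 × 10 × 2 = 160
  #2: 3 × 9 × 3 = 81
  #3: 8 × 2 × 3 = 48
  #4: 1 × 2 × 7 = 14
  #5: 4 × 1 × 9 = 36
  #6: 10 × 7 × 2 = 140
  #7: 6 × 5 × 2 = 60
  #8: 9 × 8 × 2 = 144
Modes with RPN ≥ 143: #1 (160), #8 (144) → 2.

2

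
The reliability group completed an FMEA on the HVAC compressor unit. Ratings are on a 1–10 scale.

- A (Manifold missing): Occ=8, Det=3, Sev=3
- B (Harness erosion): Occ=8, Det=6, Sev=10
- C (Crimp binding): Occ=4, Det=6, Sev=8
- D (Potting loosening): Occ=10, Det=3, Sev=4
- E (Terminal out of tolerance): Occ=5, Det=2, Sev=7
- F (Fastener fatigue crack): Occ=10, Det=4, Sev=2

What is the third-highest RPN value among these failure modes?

120

RPN = Severity × Occurrence × Detection:
  A: 3 × 8 × 3 = 72
  B: 10 × 8 × 6 = 480
  C: 8 × 4 × 6 = 192
  D: 4 × 10 × 3 = 120
  E: 7 × 5 × 2 = 70
  F: 2 × 10 × 4 = 80
Sorted descending: 480, 192, 120, 80, 72, 70.
The third-highest RPN is 120 (D).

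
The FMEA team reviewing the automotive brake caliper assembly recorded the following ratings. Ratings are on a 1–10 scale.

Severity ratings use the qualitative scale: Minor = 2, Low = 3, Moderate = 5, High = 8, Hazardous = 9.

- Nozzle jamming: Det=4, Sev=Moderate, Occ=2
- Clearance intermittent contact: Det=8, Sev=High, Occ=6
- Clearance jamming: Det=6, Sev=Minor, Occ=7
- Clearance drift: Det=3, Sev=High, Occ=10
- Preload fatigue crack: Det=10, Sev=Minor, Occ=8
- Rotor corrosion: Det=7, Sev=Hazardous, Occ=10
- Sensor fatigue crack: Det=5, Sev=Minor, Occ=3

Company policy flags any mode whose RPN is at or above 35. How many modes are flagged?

RPN = Severity × Occurrence × Detection:
  Nozzle jamming: 5 × 2 × 4 = 40
  Clearance intermittent contact: 8 × 6 × 8 = 384
  Clearance jamming: 2 × 7 × 6 = 84
  Clearance drift: 8 × 10 × 3 = 240
  Preload fatigue crack: 2 × 8 × 10 = 160
  Rotor corrosion: 9 × 10 × 7 = 630
  Sensor fatigue crack: 2 × 3 × 5 = 30
Modes with RPN ≥ 35: Nozzle jamming (40), Clearance intermittent contact (384), Clearance jamming (84), Clearance drift (240), Preload fatigue crack (160), Rotor corrosion (630) → 6.

6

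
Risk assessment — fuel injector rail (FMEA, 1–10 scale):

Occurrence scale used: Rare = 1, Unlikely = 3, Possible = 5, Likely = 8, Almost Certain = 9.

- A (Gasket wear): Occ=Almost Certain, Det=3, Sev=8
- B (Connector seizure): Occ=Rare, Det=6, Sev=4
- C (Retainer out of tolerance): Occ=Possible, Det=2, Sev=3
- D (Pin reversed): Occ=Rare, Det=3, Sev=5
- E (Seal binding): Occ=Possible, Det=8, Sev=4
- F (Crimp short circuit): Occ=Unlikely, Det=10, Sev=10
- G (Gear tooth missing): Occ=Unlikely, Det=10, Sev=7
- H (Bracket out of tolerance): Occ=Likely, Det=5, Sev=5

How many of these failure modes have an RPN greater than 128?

RPN = Severity × Occurrence × Detection:
  A: 8 × 9 × 3 = 216
  B: 4 × 1 × 6 = 24
  C: 3 × 5 × 2 = 30
  D: 5 × 1 × 3 = 15
  E: 4 × 5 × 8 = 160
  F: 10 × 3 × 10 = 300
  G: 7 × 3 × 10 = 210
  H: 5 × 8 × 5 = 200
Modes with RPN > 128: A (216), E (160), F (300), G (210), H (200) → 5.

5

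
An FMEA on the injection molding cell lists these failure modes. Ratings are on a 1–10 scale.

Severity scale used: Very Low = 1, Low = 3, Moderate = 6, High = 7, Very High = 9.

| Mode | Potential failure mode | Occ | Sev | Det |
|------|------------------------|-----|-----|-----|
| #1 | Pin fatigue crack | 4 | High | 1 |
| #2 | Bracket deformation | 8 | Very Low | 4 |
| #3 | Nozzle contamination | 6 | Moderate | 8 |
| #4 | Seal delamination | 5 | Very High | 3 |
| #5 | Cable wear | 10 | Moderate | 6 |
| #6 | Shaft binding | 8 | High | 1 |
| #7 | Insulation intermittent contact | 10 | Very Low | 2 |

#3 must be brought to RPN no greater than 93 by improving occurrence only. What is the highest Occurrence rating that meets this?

1

#3: S=6, O=6, D=8 → current RPN = 288.
Fixed product = 48. Need 48 × O ≤ 93, so O ≤ 93/48 = 1.94.
Maximum integer Occurrence rating = 1 (gives RPN 48; O=2 would give 96 > 93).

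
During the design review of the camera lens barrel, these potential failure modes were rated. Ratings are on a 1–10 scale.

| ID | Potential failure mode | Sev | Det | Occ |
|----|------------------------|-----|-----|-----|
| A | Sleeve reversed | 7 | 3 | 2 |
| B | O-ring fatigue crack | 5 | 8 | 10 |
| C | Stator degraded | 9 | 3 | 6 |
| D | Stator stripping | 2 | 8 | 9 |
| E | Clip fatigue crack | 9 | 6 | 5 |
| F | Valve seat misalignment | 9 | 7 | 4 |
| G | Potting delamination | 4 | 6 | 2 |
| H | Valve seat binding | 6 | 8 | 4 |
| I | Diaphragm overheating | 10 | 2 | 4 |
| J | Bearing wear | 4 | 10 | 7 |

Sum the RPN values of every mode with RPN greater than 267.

RPN = Severity × Occurrence × Detection:
  A: 7 × 2 × 3 = 42
  B: 5 × 10 × 8 = 400
  C: 9 × 6 × 3 = 162
  D: 2 × 9 × 8 = 144
  E: 9 × 5 × 6 = 270
  F: 9 × 4 × 7 = 252
  G: 4 × 2 × 6 = 48
  H: 6 × 4 × 8 = 192
  I: 10 × 4 × 2 = 80
  J: 4 × 7 × 10 = 280
RPN > 267: B (400), E (270), J (280).
Sum: 400 + 270 + 280 = 950.

950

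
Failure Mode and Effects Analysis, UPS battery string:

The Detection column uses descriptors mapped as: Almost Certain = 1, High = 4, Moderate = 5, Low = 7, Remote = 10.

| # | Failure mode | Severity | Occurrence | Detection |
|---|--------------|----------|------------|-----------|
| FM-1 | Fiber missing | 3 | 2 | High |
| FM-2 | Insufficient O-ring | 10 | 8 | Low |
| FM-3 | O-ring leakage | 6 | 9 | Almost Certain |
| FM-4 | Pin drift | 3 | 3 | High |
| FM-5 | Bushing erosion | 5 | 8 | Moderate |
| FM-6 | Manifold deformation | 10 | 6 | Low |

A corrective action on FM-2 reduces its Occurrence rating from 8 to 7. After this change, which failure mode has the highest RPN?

RPN = Severity × Occurrence × Detection:
  FM-1: 3 × 2 × 4 = 24
  FM-2: 10 × 8 × 7 = 560
  FM-3: 6 × 9 × 1 = 54
  FM-4: 3 × 3 × 4 = 36
  FM-5: 5 × 8 × 5 = 200
  FM-6: 10 × 6 × 7 = 420
After action: FM-2 → 10 × 7 × 7 = 490.
Revised RPNs: FM-2=490, FM-6=420, FM-5=200, FM-3=54, FM-4=36, FM-1=24.
Highest is now FM-2 (490).

FM-2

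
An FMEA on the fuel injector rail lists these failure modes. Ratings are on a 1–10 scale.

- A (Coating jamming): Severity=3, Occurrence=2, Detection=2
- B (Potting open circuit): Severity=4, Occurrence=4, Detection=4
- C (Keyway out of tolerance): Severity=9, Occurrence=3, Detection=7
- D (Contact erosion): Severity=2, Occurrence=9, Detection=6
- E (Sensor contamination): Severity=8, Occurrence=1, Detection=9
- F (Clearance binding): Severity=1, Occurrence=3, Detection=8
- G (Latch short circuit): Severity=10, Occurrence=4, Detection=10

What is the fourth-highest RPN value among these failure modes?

RPN = Severity × Occurrence × Detection:
  A: 3 × 2 × 2 = 12
  B: 4 × 4 × 4 = 64
  C: 9 × 3 × 7 = 189
  D: 2 × 9 × 6 = 108
  E: 8 × 1 × 9 = 72
  F: 1 × 3 × 8 = 24
  G: 10 × 4 × 10 = 400
Sorted descending: 400, 189, 108, 72, 64, 24, 12.
The fourth-highest RPN is 72 (E).

72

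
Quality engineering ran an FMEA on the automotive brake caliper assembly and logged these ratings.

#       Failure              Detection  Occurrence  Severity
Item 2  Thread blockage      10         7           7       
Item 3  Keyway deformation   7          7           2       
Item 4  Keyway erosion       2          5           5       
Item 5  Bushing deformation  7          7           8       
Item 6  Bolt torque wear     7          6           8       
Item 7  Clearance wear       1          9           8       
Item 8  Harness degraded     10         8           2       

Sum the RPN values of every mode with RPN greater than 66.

1548

RPN = Severity × Occurrence × Detection:
  Item 2: 7 × 7 × 10 = 490
  Item 3: 2 × 7 × 7 = 98
  Item 4: 5 × 5 × 2 = 50
  Item 5: 8 × 7 × 7 = 392
  Item 6: 8 × 6 × 7 = 336
  Item 7: 8 × 9 × 1 = 72
  Item 8: 2 × 8 × 10 = 160
RPN > 66: Item 2 (490), Item 3 (98), Item 5 (392), Item 6 (336), Item 7 (72), Item 8 (160).
Sum: 490 + 98 + 392 + 336 + 72 + 160 = 1548.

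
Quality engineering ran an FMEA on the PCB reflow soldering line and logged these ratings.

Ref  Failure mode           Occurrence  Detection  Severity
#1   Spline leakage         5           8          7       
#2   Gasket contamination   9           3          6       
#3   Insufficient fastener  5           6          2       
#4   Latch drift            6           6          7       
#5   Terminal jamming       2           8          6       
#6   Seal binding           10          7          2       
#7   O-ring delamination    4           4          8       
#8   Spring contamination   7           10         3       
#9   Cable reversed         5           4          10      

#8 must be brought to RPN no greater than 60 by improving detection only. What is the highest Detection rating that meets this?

#8: S=3, O=7, D=10 → current RPN = 210.
Fixed product = 21. Need 21 × D ≤ 60, so D ≤ 60/21 = 2.86.
Maximum integer Detection rating = 2 (gives RPN 42; D=3 would give 63 > 60).

2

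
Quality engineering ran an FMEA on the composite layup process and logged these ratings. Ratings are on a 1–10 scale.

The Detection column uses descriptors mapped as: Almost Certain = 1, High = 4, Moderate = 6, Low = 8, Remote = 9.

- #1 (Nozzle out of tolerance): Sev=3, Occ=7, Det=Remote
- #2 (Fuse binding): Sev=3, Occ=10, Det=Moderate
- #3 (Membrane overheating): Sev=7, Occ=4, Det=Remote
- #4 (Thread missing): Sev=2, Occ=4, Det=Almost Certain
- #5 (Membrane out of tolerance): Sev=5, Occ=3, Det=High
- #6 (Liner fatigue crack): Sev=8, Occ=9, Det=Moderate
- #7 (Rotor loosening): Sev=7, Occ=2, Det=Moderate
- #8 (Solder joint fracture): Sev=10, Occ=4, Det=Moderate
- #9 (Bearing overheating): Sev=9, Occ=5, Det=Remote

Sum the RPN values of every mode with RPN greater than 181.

1518

RPN = Severity × Occurrence × Detection:
  #1: 3 × 7 × 9 = 189
  #2: 3 × 10 × 6 = 180
  #3: 7 × 4 × 9 = 252
  #4: 2 × 4 × 1 = 8
  #5: 5 × 3 × 4 = 60
  #6: 8 × 9 × 6 = 432
  #7: 7 × 2 × 6 = 84
  #8: 10 × 4 × 6 = 240
  #9: 9 × 5 × 9 = 405
RPN > 181: #1 (189), #3 (252), #6 (432), #8 (240), #9 (405).
Sum: 189 + 252 + 432 + 240 + 405 = 1518.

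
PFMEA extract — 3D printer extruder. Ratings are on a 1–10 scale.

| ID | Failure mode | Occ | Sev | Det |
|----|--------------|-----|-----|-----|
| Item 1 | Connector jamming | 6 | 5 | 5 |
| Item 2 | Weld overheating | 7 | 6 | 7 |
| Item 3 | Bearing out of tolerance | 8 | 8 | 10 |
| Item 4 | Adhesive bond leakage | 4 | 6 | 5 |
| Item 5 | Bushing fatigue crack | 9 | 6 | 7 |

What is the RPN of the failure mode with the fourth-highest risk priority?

RPN = Severity × Occurrence × Detection:
  Item 1: 5 × 6 × 5 = 150
  Item 2: 6 × 7 × 7 = 294
  Item 3: 8 × 8 × 10 = 640
  Item 4: 6 × 4 × 5 = 120
  Item 5: 6 × 9 × 7 = 378
Sorted descending: 640, 378, 294, 150, 120.
The fourth-highest RPN is 150 (Item 1).

150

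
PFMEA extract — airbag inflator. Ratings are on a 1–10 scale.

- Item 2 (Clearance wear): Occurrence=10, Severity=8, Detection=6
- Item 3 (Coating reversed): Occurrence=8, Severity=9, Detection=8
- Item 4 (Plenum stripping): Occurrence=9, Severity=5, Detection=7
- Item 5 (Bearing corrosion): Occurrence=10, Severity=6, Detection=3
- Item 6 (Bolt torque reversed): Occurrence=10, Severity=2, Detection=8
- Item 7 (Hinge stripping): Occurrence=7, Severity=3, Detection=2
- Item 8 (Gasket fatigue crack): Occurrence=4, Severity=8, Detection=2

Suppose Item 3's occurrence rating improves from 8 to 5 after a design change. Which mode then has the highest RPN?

RPN = Severity × Occurrence × Detection:
  Item 2: 8 × 10 × 6 = 480
  Item 3: 9 × 8 × 8 = 576
  Item 4: 5 × 9 × 7 = 315
  Item 5: 6 × 10 × 3 = 180
  Item 6: 2 × 10 × 8 = 160
  Item 7: 3 × 7 × 2 = 42
  Item 8: 8 × 4 × 2 = 64
After action: Item 3 → 9 × 5 × 8 = 360.
Revised RPNs: Item 2=480, Item 3=360, Item 4=315, Item 5=180, Item 6=160, Item 8=64, Item 7=42.
Highest is now Item 2 (480).

Item 2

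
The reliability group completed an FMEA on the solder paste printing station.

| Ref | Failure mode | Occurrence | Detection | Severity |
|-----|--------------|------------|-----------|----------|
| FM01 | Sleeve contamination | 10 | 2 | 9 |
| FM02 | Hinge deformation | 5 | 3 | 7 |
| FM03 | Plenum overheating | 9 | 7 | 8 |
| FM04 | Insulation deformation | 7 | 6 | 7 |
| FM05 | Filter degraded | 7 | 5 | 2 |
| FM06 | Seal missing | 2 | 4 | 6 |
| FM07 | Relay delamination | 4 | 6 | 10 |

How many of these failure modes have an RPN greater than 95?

5

RPN = Severity × Occurrence × Detection:
  FM01: 9 × 10 × 2 = 180
  FM02: 7 × 5 × 3 = 105
  FM03: 8 × 9 × 7 = 504
  FM04: 7 × 7 × 6 = 294
  FM05: 2 × 7 × 5 = 70
  FM06: 6 × 2 × 4 = 48
  FM07: 10 × 4 × 6 = 240
Modes with RPN > 95: FM01 (180), FM02 (105), FM03 (504), FM04 (294), FM07 (240) → 5.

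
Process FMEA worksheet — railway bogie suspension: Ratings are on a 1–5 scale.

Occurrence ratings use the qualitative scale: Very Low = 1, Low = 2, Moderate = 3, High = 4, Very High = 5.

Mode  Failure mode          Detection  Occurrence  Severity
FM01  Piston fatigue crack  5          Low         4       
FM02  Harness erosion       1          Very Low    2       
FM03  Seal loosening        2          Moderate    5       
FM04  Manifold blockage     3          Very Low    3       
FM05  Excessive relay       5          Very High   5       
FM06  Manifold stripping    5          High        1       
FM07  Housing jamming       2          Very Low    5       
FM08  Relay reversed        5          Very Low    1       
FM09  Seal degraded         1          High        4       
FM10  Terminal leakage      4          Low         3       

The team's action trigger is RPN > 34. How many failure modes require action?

2

RPN = Severity × Occurrence × Detection:
  FM01: 4 × 2 × 5 = 40
  FM02: 2 × 1 × 1 = 2
  FM03: 5 × 3 × 2 = 30
  FM04: 3 × 1 × 3 = 9
  FM05: 5 × 5 × 5 = 125
  FM06: 1 × 4 × 5 = 20
  FM07: 5 × 1 × 2 = 10
  FM08: 1 × 1 × 5 = 5
  FM09: 4 × 4 × 1 = 16
  FM10: 3 × 2 × 4 = 24
Modes with RPN > 34: FM01 (40), FM05 (125) → 2.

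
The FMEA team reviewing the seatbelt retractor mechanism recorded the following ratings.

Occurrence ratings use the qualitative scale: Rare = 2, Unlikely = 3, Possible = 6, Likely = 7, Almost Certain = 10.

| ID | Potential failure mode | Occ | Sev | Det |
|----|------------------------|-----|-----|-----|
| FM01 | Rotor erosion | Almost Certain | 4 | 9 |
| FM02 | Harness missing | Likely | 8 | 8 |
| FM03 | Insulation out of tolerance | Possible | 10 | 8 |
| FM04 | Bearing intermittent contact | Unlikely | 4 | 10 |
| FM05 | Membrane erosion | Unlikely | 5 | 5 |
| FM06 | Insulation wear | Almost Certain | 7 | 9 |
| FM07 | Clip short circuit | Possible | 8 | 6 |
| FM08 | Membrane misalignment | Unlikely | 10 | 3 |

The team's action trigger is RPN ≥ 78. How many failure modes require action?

RPN = Severity × Occurrence × Detection:
  FM01: 4 × 10 × 9 = 360
  FM02: 8 × 7 × 8 = 448
  FM03: 10 × 6 × 8 = 480
  FM04: 4 × 3 × 10 = 120
  FM05: 5 × 3 × 5 = 75
  FM06: 7 × 10 × 9 = 630
  FM07: 8 × 6 × 6 = 288
  FM08: 10 × 3 × 3 = 90
Modes with RPN ≥ 78: FM01 (360), FM02 (448), FM03 (480), FM04 (120), FM06 (630), FM07 (288), FM08 (90) → 7.

7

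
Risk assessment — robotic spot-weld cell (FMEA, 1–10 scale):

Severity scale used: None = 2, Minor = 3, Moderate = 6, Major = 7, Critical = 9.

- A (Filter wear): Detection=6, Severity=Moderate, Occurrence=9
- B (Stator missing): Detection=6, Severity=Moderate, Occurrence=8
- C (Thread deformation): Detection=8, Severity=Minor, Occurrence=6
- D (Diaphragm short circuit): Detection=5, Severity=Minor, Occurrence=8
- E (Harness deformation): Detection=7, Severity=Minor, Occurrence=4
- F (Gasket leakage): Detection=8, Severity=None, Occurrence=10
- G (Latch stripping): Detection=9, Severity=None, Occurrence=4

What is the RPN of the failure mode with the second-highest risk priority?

288

RPN = Severity × Occurrence × Detection:
  A: 6 × 9 × 6 = 324
  B: 6 × 8 × 6 = 288
  C: 3 × 6 × 8 = 144
  D: 3 × 8 × 5 = 120
  E: 3 × 4 × 7 = 84
  F: 2 × 10 × 8 = 160
  G: 2 × 4 × 9 = 72
Sorted descending: 324, 288, 160, 144, 120, 84, 72.
The second-highest RPN is 288 (B).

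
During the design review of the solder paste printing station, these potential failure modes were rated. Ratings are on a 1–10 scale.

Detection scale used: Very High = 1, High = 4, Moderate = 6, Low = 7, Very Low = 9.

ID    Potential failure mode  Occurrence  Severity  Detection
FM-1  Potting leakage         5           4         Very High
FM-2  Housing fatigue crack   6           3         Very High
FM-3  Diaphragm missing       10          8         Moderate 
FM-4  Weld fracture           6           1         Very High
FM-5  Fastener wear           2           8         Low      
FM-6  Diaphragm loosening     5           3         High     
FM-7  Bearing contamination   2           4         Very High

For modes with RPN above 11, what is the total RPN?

690

RPN = Severity × Occurrence × Detection:
  FM-1: 4 × 5 × 1 = 20
  FM-2: 3 × 6 × 1 = 18
  FM-3: 8 × 10 × 6 = 480
  FM-4: 1 × 6 × 1 = 6
  FM-5: 8 × 2 × 7 = 112
  FM-6: 3 × 5 × 4 = 60
  FM-7: 4 × 2 × 1 = 8
RPN > 11: FM-1 (20), FM-2 (18), FM-3 (480), FM-5 (112), FM-6 (60).
Sum: 20 + 18 + 480 + 112 + 60 = 690.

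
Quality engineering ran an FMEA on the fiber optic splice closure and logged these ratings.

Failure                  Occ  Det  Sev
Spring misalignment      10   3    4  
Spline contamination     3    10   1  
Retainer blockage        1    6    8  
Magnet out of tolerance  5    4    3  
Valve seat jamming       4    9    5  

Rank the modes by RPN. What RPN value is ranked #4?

RPN = Severity × Occurrence × Detection:
  Spring misalignment: 4 × 10 × 3 = 120
  Spline contamination: 1 × 3 × 10 = 30
  Retainer blockage: 8 × 1 × 6 = 48
  Magnet out of tolerance: 3 × 5 × 4 = 60
  Valve seat jamming: 5 × 4 × 9 = 180
Sorted descending: 180, 120, 60, 48, 30.
The fourth-highest RPN is 48 (Retainer blockage).

48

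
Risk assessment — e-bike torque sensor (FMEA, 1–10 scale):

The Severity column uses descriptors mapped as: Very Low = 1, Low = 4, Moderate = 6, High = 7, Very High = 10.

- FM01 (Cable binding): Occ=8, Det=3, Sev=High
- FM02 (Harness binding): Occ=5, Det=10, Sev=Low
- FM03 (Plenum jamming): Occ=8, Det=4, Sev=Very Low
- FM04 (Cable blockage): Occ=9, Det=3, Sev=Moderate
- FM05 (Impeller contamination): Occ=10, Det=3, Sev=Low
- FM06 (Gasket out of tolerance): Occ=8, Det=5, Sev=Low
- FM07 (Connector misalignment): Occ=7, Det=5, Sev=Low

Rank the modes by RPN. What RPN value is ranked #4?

160

RPN = Severity × Occurrence × Detection:
  FM01: 7 × 8 × 3 = 168
  FM02: 4 × 5 × 10 = 200
  FM03: 1 × 8 × 4 = 32
  FM04: 6 × 9 × 3 = 162
  FM05: 4 × 10 × 3 = 120
  FM06: 4 × 8 × 5 = 160
  FM07: 4 × 7 × 5 = 140
Sorted descending: 200, 168, 162, 160, 140, 120, 32.
The fourth-highest RPN is 160 (FM06).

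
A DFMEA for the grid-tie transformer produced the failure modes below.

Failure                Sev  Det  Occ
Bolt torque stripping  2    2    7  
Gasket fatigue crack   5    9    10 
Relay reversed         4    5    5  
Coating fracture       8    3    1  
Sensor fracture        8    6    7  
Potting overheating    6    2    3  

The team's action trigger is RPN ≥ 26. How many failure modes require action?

5

RPN = Severity × Occurrence × Detection:
  Bolt torque stripping: 2 × 7 × 2 = 28
  Gasket fatigue crack: 5 × 10 × 9 = 450
  Relay reversed: 4 × 5 × 5 = 100
  Coating fracture: 8 × 1 × 3 = 24
  Sensor fracture: 8 × 7 × 6 = 336
  Potting overheating: 6 × 3 × 2 = 36
Modes with RPN ≥ 26: Bolt torque stripping (28), Gasket fatigue crack (450), Relay reversed (100), Sensor fracture (336), Potting overheating (36) → 5.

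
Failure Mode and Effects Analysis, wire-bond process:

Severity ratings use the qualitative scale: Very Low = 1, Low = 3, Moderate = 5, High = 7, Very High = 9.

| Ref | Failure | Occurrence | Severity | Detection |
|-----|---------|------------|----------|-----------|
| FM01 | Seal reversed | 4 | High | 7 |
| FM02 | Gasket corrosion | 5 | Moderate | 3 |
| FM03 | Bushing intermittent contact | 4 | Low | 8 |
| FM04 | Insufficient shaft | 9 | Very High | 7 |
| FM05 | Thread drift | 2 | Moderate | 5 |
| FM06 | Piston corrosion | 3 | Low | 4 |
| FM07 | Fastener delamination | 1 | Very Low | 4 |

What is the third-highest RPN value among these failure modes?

96

RPN = Severity × Occurrence × Detection:
  FM01: 7 × 4 × 7 = 196
  FM02: 5 × 5 × 3 = 75
  FM03: 3 × 4 × 8 = 96
  FM04: 9 × 9 × 7 = 567
  FM05: 5 × 2 × 5 = 50
  FM06: 3 × 3 × 4 = 36
  FM07: 1 × 1 × 4 = 4
Sorted descending: 567, 196, 96, 75, 50, 36, 4.
The third-highest RPN is 96 (FM03).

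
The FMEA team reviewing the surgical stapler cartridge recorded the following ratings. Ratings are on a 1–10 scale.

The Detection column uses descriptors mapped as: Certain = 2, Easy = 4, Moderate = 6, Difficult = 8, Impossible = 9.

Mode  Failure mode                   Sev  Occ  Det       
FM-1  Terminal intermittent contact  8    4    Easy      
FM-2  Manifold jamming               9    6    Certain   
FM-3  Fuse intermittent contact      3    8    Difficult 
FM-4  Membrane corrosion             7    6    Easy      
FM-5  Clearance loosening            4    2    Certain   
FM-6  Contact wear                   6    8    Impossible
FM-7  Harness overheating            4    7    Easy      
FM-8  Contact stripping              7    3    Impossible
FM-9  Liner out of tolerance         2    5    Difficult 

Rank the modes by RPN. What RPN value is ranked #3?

RPN = Severity × Occurrence × Detection:
  FM-1: 8 × 4 × 4 = 128
  FM-2: 9 × 6 × 2 = 108
  FM-3: 3 × 8 × 8 = 192
  FM-4: 7 × 6 × 4 = 168
  FM-5: 4 × 2 × 2 = 16
  FM-6: 6 × 8 × 9 = 432
  FM-7: 4 × 7 × 4 = 112
  FM-8: 7 × 3 × 9 = 189
  FM-9: 2 × 5 × 8 = 80
Sorted descending: 432, 192, 189, 168, 128, 112, 108, 80, 16.
The third-highest RPN is 189 (FM-8).

189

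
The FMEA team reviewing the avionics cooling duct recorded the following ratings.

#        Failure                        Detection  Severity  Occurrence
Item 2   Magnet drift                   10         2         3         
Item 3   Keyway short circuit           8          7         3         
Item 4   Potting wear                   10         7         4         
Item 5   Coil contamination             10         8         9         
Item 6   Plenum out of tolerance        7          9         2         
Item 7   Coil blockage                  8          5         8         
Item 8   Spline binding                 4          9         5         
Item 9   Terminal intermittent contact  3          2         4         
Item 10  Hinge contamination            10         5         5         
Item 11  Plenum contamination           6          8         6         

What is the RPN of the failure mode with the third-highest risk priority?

RPN = Severity × Occurrence × Detection:
  Item 2: 2 × 3 × 10 = 60
  Item 3: 7 × 3 × 8 = 168
  Item 4: 7 × 4 × 10 = 280
  Item 5: 8 × 9 × 10 = 720
  Item 6: 9 × 2 × 7 = 126
  Item 7: 5 × 8 × 8 = 320
  Item 8: 9 × 5 × 4 = 180
  Item 9: 2 × 4 × 3 = 24
  Item 10: 5 × 5 × 10 = 250
  Item 11: 8 × 6 × 6 = 288
Sorted descending: 720, 320, 288, 280, 250, 180, 168, 126, 60, 24.
The third-highest RPN is 288 (Item 11).

288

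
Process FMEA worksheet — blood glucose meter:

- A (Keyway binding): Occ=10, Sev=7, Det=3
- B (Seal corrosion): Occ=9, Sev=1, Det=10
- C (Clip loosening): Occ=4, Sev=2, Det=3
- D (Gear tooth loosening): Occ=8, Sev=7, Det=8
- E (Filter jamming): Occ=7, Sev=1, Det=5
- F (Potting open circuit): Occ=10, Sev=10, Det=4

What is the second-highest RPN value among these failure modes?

400

RPN = Severity × Occurrence × Detection:
  A: 7 × 10 × 3 = 210
  B: 1 × 9 × 10 = 90
  C: 2 × 4 × 3 = 24
  D: 7 × 8 × 8 = 448
  E: 1 × 7 × 5 = 35
  F: 10 × 10 × 4 = 400
Sorted descending: 448, 400, 210, 90, 35, 24.
The second-highest RPN is 400 (F).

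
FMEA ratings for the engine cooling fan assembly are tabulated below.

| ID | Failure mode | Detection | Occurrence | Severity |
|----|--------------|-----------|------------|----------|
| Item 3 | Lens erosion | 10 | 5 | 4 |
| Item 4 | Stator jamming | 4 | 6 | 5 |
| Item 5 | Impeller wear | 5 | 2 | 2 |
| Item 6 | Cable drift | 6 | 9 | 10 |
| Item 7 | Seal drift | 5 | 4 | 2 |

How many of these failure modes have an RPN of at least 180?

RPN = Severity × Occurrence × Detection:
  Item 3: 4 × 5 × 10 = 200
  Item 4: 5 × 6 × 4 = 120
  Item 5: 2 × 2 × 5 = 20
  Item 6: 10 × 9 × 6 = 540
  Item 7: 2 × 4 × 5 = 40
Modes with RPN ≥ 180: Item 3 (200), Item 6 (540) → 2.

2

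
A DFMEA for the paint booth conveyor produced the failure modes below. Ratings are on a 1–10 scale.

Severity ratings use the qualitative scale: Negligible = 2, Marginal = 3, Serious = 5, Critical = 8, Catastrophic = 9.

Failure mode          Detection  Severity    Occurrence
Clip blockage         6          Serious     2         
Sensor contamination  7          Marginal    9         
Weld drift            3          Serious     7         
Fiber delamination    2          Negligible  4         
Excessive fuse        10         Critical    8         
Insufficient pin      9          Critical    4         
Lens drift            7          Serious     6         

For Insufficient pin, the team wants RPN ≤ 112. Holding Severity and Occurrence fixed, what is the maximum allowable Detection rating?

Insufficient pin: S=8, O=4, D=9 → current RPN = 288.
Fixed product = 32. Need 32 × D ≤ 112, so D ≤ 112/32 = 3.50.
Maximum integer Detection rating = 3 (gives RPN 96; D=4 would give 128 > 112).

3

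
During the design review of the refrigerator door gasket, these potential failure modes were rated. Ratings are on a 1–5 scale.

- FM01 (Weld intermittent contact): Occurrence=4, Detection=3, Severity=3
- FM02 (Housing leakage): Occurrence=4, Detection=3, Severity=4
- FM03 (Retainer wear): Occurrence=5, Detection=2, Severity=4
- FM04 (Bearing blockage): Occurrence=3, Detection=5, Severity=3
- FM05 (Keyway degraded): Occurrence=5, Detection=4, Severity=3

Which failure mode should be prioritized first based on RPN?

RPN = Severity × Occurrence × Detection:
  FM01: 3 × 4 × 3 = 36
  FM02: 4 × 4 × 3 = 48
  FM03: 4 × 5 × 2 = 40
  FM04: 3 × 3 × 5 = 45
  FM05: 3 × 5 × 4 = 60
Highest RPN is 60 → FM05.

FM05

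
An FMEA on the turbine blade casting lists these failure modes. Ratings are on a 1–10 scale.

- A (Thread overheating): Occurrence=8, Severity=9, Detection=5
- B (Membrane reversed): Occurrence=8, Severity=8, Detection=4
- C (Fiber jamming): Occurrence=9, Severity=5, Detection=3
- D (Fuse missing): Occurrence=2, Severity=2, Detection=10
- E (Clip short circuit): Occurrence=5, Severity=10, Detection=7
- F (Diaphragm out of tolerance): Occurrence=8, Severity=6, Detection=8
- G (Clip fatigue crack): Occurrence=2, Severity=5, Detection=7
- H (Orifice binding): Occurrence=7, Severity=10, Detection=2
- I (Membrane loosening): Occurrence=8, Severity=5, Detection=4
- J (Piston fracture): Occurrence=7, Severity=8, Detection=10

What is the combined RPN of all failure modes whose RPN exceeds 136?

RPN = Severity × Occurrence × Detection:
  A: 9 × 8 × 5 = 360
  B: 8 × 8 × 4 = 256
  C: 5 × 9 × 3 = 135
  D: 2 × 2 × 10 = 40
  E: 10 × 5 × 7 = 350
  F: 6 × 8 × 8 = 384
  G: 5 × 2 × 7 = 70
  H: 10 × 7 × 2 = 140
  I: 5 × 8 × 4 = 160
  J: 8 × 7 × 10 = 560
RPN > 136: A (360), B (256), E (350), F (384), H (140), I (160), J (560).
Sum: 360 + 256 + 350 + 384 + 140 + 160 + 560 = 2210.

2210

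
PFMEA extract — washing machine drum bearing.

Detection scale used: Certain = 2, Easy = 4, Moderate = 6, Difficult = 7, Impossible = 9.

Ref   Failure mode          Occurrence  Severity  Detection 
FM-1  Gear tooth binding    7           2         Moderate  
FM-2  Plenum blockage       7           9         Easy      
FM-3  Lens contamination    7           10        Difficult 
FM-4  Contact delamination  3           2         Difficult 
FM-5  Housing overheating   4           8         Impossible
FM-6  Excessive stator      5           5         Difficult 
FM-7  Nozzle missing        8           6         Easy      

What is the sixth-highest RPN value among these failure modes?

84

RPN = Severity × Occurrence × Detection:
  FM-1: 2 × 7 × 6 = 84
  FM-2: 9 × 7 × 4 = 252
  FM-3: 10 × 7 × 7 = 490
  FM-4: 2 × 3 × 7 = 42
  FM-5: 8 × 4 × 9 = 288
  FM-6: 5 × 5 × 7 = 175
  FM-7: 6 × 8 × 4 = 192
Sorted descending: 490, 288, 252, 192, 175, 84, 42.
The sixth-highest RPN is 84 (FM-1).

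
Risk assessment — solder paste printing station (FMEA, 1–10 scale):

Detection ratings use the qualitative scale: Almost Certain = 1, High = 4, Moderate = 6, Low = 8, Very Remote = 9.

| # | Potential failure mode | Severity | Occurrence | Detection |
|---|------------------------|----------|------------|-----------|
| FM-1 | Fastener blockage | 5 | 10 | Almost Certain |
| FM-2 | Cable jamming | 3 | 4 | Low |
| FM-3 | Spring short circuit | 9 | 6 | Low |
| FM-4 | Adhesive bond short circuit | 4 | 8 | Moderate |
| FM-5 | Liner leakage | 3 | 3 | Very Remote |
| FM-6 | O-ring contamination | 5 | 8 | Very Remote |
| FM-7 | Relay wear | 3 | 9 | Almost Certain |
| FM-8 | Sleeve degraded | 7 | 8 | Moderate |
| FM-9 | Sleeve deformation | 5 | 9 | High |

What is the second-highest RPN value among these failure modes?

360

RPN = Severity × Occurrence × Detection:
  FM-1: 5 × 10 × 1 = 50
  FM-2: 3 × 4 × 8 = 96
  FM-3: 9 × 6 × 8 = 432
  FM-4: 4 × 8 × 6 = 192
  FM-5: 3 × 3 × 9 = 81
  FM-6: 5 × 8 × 9 = 360
  FM-7: 3 × 9 × 1 = 27
  FM-8: 7 × 8 × 6 = 336
  FM-9: 5 × 9 × 4 = 180
Sorted descending: 432, 360, 336, 192, 180, 96, 81, 50, 27.
The second-highest RPN is 360 (FM-6).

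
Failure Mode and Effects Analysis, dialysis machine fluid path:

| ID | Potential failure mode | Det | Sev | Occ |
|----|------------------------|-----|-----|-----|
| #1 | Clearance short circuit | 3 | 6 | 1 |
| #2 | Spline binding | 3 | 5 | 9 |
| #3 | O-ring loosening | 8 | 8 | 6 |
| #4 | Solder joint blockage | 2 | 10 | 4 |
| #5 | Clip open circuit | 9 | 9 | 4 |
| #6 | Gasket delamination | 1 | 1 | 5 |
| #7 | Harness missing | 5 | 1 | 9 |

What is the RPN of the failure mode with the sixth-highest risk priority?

18

RPN = Severity × Occurrence × Detection:
  #1: 6 × 1 × 3 = 18
  #2: 5 × 9 × 3 = 135
  #3: 8 × 6 × 8 = 384
  #4: 10 × 4 × 2 = 80
  #5: 9 × 4 × 9 = 324
  #6: 1 × 5 × 1 = 5
  #7: 1 × 9 × 5 = 45
Sorted descending: 384, 324, 135, 80, 45, 18, 5.
The sixth-highest RPN is 18 (#1).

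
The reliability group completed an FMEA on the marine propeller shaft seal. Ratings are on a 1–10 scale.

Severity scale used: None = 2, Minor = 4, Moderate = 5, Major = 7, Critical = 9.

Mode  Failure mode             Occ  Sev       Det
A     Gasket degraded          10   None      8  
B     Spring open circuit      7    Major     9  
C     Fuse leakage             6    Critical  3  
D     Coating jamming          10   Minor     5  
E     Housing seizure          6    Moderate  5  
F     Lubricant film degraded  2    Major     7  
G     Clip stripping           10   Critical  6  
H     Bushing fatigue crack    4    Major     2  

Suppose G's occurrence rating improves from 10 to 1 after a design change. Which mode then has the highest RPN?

RPN = Severity × Occurrence × Detection:
  A: 2 × 10 × 8 = 160
  B: 7 × 7 × 9 = 441
  C: 9 × 6 × 3 = 162
  D: 4 × 10 × 5 = 200
  E: 5 × 6 × 5 = 150
  F: 7 × 2 × 7 = 98
  G: 9 × 10 × 6 = 540
  H: 7 × 4 × 2 = 56
After action: G → 9 × 1 × 6 = 54.
Revised RPNs: B=441, D=200, C=162, A=160, E=150, F=98, H=56, G=54.
Highest is now B (441).

B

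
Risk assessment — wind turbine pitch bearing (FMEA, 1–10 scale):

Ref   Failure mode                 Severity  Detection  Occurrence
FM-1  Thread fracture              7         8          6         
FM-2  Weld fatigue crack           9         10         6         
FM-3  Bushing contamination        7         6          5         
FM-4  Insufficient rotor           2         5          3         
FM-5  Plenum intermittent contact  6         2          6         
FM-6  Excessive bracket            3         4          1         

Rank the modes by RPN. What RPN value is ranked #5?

30

RPN = Severity × Occurrence × Detection:
  FM-1: 7 × 6 × 8 = 336
  FM-2: 9 × 6 × 10 = 540
  FM-3: 7 × 5 × 6 = 210
  FM-4: 2 × 3 × 5 = 30
  FM-5: 6 × 6 × 2 = 72
  FM-6: 3 × 1 × 4 = 12
Sorted descending: 540, 336, 210, 72, 30, 12.
The fifth-highest RPN is 30 (FM-4).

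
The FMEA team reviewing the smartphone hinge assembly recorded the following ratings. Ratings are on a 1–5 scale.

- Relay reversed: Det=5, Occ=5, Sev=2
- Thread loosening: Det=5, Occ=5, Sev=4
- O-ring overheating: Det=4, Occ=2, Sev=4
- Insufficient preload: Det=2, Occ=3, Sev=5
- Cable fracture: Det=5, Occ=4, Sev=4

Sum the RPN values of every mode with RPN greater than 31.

RPN = Severity × Occurrence × Detection:
  Relay reversed: 2 × 5 × 5 = 50
  Thread loosening: 4 × 5 × 5 = 100
  O-ring overheating: 4 × 2 × 4 = 32
  Insufficient preload: 5 × 3 × 2 = 30
  Cable fracture: 4 × 4 × 5 = 80
RPN > 31: Relay reversed (50), Thread loosening (100), O-ring overheating (32), Cable fracture (80).
Sum: 50 + 100 + 32 + 80 = 262.

262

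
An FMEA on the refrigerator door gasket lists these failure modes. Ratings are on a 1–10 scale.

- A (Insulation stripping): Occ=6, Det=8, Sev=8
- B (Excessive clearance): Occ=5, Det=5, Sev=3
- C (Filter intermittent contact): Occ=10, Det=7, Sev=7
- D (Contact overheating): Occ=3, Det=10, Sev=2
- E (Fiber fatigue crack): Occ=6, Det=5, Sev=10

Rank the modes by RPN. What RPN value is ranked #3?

RPN = Severity × Occurrence × Detection:
  A: 8 × 6 × 8 = 384
  B: 3 × 5 × 5 = 75
  C: 7 × 10 × 7 = 490
  D: 2 × 3 × 10 = 60
  E: 10 × 6 × 5 = 300
Sorted descending: 490, 384, 300, 75, 60.
The third-highest RPN is 300 (E).

300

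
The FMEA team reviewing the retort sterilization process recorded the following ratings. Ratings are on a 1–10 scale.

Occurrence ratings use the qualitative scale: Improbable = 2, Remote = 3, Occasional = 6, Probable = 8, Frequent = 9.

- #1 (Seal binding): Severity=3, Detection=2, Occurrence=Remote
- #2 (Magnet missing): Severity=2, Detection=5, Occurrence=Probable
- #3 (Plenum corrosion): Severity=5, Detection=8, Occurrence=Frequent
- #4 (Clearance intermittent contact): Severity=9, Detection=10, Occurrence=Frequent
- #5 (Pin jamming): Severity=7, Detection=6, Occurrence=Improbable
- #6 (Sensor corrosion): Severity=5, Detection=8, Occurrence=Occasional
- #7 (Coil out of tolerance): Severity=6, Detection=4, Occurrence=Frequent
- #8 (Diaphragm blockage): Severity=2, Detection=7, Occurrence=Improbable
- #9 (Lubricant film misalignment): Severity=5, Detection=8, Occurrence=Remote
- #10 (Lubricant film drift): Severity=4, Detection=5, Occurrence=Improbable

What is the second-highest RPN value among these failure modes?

360

RPN = Severity × Occurrence × Detection:
  #1: 3 × 3 × 2 = 18
  #2: 2 × 8 × 5 = 80
  #3: 5 × 9 × 8 = 360
  #4: 9 × 9 × 10 = 810
  #5: 7 × 2 × 6 = 84
  #6: 5 × 6 × 8 = 240
  #7: 6 × 9 × 4 = 216
  #8: 2 × 2 × 7 = 28
  #9: 5 × 3 × 8 = 120
  #10: 4 × 2 × 5 = 40
Sorted descending: 810, 360, 240, 216, 120, 84, 80, 40, 28, 18.
The second-highest RPN is 360 (#3).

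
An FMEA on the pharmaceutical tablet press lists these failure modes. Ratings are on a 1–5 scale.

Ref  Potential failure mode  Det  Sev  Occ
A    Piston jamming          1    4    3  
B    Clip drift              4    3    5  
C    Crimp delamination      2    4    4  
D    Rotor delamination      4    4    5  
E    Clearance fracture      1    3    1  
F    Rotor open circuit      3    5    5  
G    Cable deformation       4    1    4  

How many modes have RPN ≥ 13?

5

RPN = Severity × Occurrence × Detection:
  A: 4 × 3 × 1 = 12
  B: 3 × 5 × 4 = 60
  C: 4 × 4 × 2 = 32
  D: 4 × 5 × 4 = 80
  E: 3 × 1 × 1 = 3
  F: 5 × 5 × 3 = 75
  G: 1 × 4 × 4 = 16
Modes with RPN ≥ 13: B (60), C (32), D (80), F (75), G (16) → 5.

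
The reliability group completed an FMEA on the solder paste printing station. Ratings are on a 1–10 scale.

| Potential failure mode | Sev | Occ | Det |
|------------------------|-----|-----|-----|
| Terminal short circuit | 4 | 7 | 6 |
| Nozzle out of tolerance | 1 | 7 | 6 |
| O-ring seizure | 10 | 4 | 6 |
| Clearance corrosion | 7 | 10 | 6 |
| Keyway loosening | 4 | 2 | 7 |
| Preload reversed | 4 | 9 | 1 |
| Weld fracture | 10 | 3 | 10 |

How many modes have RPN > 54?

5

RPN = Severity × Occurrence × Detection:
  Terminal short circuit: 4 × 7 × 6 = 168
  Nozzle out of tolerance: 1 × 7 × 6 = 42
  O-ring seizure: 10 × 4 × 6 = 240
  Clearance corrosion: 7 × 10 × 6 = 420
  Keyway loosening: 4 × 2 × 7 = 56
  Preload reversed: 4 × 9 × 1 = 36
  Weld fracture: 10 × 3 × 10 = 300
Modes with RPN > 54: Terminal short circuit (168), O-ring seizure (240), Clearance corrosion (420), Keyway loosening (56), Weld fracture (300) → 5.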